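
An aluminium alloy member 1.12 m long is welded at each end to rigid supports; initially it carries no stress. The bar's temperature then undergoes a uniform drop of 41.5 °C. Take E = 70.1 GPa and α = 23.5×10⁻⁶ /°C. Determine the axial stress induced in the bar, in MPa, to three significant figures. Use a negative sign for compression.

68.4 MPa

Free thermal expansion αLΔT = 23.5e-6 · 1120 · -41.5 = -1.092 mm.
The walls impose strain ε = −(-1.092)/1120 = 9.7525e-04; σ = Eε = 70100 · 9.7525e-04 = 68.37 MPa.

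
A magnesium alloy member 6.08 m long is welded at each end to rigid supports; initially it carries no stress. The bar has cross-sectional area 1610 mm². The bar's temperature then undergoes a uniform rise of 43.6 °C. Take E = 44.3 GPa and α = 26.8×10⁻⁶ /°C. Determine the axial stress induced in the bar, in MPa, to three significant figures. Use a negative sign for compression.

Free thermal expansion αLΔT = 26.8e-6 · 6080 · 43.6 = 7.104 mm.
The walls impose strain ε = −(7.104)/6080 = -1.1685e-03; σ = Eε = 44300 · -1.1685e-03 = -51.76 MPa.

-51.8 MPa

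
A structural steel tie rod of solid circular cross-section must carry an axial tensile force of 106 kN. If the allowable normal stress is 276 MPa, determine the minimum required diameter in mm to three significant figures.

22.1 mm

Required area A ≥ P/σ_allow = 106000/276 = 384.1 mm².
For a solid circular section, d ≥ √(4A/π) = 22.11 mm.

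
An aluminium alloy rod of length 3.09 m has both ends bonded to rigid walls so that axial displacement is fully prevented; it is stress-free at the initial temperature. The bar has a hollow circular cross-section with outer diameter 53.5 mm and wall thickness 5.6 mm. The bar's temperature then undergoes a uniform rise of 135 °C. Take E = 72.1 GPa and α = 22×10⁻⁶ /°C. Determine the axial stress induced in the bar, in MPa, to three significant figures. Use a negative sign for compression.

Free thermal expansion αLΔT = 22e-6 · 3090 · 135 = 9.177 mm.
The walls impose strain ε = −(9.177)/3090 = -2.9700e-03; σ = Eε = 72100 · -2.9700e-03 = -214.1 MPa.

-214 MPa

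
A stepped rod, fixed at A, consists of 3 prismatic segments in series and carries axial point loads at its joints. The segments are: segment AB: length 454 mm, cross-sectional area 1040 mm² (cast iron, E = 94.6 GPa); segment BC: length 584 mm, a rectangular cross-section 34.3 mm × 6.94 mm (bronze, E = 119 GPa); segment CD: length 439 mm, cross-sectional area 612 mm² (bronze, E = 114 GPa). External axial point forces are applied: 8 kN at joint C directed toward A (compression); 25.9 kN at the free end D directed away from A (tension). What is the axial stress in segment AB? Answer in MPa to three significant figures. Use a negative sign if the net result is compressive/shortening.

17.2 MPa

Internal axial forces (sectioning from the free end, tension +): N_CD = 25.9 kN, N_BC = 17.9 kN, N_AB = 17.9 kN.
σ_AB = N_AB/A_AB = 17900/1040 = 17.21 MPa.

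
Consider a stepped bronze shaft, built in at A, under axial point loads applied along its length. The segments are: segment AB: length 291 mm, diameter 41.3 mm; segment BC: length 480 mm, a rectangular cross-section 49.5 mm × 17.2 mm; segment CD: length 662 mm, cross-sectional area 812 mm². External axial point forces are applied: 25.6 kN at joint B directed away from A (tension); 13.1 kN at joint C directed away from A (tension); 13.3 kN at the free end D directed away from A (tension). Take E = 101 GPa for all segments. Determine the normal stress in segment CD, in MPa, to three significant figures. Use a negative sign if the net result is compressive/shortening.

16.4 MPa

Internal axial forces (sectioning from the free end, tension +): N_CD = 13.3 kN, N_BC = 26.4 kN, N_AB = 52 kN.
σ_CD = N_CD/A_CD = 13300/812 = 16.38 MPa.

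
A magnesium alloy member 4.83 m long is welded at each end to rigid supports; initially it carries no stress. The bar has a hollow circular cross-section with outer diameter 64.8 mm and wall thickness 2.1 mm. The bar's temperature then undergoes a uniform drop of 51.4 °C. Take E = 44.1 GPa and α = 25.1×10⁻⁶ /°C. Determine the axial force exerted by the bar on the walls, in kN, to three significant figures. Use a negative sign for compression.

23.5 kN

Free thermal expansion αLΔT = 25.1e-6 · 4830 · -51.4 = -6.231 mm.
The walls impose strain ε = −(-6.231)/4830 = 1.2901e-03; σ = Eε = 44100 · 1.2901e-03 = 56.9 MPa.
Wall reaction R = σ·A = 56.9·413.7 = 23530 N = 23.53 kN.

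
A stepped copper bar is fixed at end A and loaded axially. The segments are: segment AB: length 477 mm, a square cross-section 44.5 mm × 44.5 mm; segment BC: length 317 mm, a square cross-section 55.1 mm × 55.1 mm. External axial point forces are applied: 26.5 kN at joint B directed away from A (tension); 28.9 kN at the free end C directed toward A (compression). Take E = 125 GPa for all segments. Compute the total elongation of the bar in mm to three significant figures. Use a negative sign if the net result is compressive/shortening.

Internal axial forces (sectioning from the free end, tension +): N_BC = -28.9 kN, N_AB = -2.4 kN.
A_AB = 1980 mm².
A_BC = 3036 mm².
δ_AB = -2400·477/(1980·125000) = -0.004625 mm
δ_BC = -28900·317/(3036·125000) = -0.02414 mm
δ = Σδ_i = -0.02877 mm.

-0.0288 mm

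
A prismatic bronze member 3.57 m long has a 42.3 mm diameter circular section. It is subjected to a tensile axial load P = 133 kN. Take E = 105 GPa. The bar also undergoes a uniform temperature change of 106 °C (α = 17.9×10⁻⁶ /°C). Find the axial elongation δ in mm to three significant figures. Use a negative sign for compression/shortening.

A = 1405 mm².
δ_mech = NL/(AE) = 133000·3570/(1405·105000) = 3.218 mm.
δ_thermal = αLΔT = 17.9e-6·3570·106 = 6.774 mm.
δ = δ_mech + δ_thermal = 9.992 mm.

9.99 mm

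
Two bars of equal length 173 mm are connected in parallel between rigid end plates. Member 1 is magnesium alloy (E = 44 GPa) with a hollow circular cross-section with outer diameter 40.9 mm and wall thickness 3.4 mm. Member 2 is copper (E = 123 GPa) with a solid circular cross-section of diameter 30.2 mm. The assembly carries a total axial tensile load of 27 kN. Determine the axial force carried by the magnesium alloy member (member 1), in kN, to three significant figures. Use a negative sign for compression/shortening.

4.50 kN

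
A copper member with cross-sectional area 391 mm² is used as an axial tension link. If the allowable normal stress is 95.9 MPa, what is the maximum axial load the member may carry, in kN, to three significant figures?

37.5 kN

P_max = σ_allow · A = 95.9 · 391 = 37500 N = 37.5 kN.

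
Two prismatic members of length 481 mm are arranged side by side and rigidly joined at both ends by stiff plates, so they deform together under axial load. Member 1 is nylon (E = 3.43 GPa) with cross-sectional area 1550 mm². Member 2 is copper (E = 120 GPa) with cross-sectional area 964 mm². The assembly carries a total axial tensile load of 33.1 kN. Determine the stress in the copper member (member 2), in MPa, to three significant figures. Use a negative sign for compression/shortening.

Equal strain + equilibrium ⇒ each member carries load in proportion to AE: A₁E₁ = 5316000 N, A₂E₂ = 115700000 N, ΣAE = 121000000 N.
σ₂ = P·E₂/ΣAE = 33100·120000/121000000 = 32.83 MPa.

32.8 MPa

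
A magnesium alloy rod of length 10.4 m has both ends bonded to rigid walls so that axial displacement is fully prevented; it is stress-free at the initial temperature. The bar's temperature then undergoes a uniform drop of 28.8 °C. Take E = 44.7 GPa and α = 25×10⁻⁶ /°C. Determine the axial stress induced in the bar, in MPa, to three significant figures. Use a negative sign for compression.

Free thermal expansion αLΔT = 25e-6 · 10400 · -28.8 = -7.488 mm.
The walls impose strain ε = −(-7.488)/10400 = 7.2000e-04; σ = Eε = 44700 · 7.2000e-04 = 32.18 MPa.

32.2 MPa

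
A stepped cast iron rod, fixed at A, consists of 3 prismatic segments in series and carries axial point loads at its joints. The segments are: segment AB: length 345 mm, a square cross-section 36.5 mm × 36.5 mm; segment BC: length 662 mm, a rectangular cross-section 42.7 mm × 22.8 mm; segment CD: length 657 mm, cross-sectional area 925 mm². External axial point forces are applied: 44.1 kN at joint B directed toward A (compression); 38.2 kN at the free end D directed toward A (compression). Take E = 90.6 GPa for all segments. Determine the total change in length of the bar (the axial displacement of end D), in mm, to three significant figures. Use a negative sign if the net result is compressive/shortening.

Internal axial forces (sectioning from the free end, tension +): N_CD = -38.2 kN, N_BC = -38.2 kN, N_AB = -82.3 kN.
A_AB = 1332 mm².
A_BC = 973.6 mm².
δ_AB = -82300·345/(1332·90600) = -0.2352 mm
δ_BC = -38200·662/(973.6·90600) = -0.2867 mm
δ_CD = -38200·657/(925·90600) = -0.2995 mm
δ = Σδ_i = -0.8214 mm.

-0.821 mm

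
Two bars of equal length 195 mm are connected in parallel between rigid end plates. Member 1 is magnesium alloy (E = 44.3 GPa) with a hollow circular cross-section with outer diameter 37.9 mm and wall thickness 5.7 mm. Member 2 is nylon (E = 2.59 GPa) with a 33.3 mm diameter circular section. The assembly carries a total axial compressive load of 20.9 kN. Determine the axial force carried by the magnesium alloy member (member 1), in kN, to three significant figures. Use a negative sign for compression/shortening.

-19.2 kN

A_1 = 576.6 mm².
A_2 = 870.9 mm².
Equal strain + equilibrium ⇒ each member carries load in proportion to AE: A₁E₁ = 25540000 N, A₂E₂ = 2256000 N, ΣAE = 27800000 N.
F₁ = P·A₁E₁/ΣAE = -20900·25540000/27800000 = -19200 N.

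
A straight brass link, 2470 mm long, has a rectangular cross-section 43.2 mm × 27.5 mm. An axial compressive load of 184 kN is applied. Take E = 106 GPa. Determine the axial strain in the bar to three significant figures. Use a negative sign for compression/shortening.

A = 1188 mm².
σ = N/A = -154.9 MPa; ε = σ/E = -154.9/106000 = -1.461e-03.

-0.00146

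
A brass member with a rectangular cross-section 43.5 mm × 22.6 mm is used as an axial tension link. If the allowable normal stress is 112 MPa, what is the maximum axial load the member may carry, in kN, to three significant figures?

A = 983.1 mm².
P_max = σ_allow · A = 112 · 983.1 = 110100 N = 110.1 kN.

110 kN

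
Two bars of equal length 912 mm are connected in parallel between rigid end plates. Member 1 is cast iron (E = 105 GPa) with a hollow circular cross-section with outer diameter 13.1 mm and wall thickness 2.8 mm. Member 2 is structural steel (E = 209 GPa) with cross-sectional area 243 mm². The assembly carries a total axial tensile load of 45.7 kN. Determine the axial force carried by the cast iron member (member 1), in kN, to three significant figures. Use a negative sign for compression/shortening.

7.21 kN

A_1 = 90.6 mm².
Equal strain + equilibrium ⇒ each member carries load in proportion to AE: A₁E₁ = 9513000 N, A₂E₂ = 50790000 N, ΣAE = 60300000 N.
F₁ = P·A₁E₁/ΣAE = 45700·9513000/60300000 = 7210 N.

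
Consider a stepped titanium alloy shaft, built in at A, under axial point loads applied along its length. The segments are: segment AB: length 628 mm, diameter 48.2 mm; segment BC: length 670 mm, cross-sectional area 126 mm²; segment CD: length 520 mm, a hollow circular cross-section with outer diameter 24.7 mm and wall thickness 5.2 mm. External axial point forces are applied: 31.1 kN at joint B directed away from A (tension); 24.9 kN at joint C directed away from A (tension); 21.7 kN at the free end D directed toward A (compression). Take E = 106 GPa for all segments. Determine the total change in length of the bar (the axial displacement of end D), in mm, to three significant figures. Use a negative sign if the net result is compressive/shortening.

Internal axial forces (sectioning from the free end, tension +): N_CD = -21.7 kN, N_BC = 3.2 kN, N_AB = 34.3 kN.
A_AB = 1825 mm².
A_CD = 318.6 mm².
δ_AB = 34300·628/(1825·106000) = 0.1114 mm
δ_BC = 3200·670/(126·106000) = 0.1605 mm
δ_CD = -21700·520/(318.6·106000) = -0.3342 mm
δ = Σδ_i = -0.06228 mm.

-0.0623 mm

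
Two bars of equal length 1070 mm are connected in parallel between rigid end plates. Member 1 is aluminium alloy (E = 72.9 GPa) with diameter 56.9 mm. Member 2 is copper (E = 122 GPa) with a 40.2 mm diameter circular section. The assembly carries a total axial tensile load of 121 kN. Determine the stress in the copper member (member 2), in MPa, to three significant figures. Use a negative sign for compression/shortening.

43.4 MPa

A_1 = 2543 mm².
A_2 = 1269 mm².
Equal strain + equilibrium ⇒ each member carries load in proportion to AE: A₁E₁ = 185400000 N, A₂E₂ = 154800000 N, ΣAE = 340200000 N.
σ₂ = P·E₂/ΣAE = 121000·122000/340200000 = 43.39 MPa.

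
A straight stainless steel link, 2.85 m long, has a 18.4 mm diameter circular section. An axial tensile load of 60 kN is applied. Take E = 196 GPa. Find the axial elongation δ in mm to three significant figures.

A = 265.9 mm².
δ_mech = NL/(AE) = 60000·2850/(265.9·196000) = 3.281 mm.

3.28 mm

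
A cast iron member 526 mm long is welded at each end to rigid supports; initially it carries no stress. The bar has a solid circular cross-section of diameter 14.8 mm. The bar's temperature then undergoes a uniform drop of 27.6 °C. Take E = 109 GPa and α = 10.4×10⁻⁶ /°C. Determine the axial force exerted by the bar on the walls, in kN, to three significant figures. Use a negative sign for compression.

5.38 kN

Free thermal expansion αLΔT = 10.4e-6 · 526 · -27.6 = -0.151 mm.
The walls impose strain ε = −(-0.151)/526 = 2.8704e-04; σ = Eε = 109000 · 2.8704e-04 = 31.29 MPa.
Wall reaction R = σ·A = 31.29·172 = 5382 N = 5.382 kN.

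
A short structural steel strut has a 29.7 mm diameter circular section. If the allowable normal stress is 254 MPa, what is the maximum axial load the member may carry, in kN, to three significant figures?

176 kN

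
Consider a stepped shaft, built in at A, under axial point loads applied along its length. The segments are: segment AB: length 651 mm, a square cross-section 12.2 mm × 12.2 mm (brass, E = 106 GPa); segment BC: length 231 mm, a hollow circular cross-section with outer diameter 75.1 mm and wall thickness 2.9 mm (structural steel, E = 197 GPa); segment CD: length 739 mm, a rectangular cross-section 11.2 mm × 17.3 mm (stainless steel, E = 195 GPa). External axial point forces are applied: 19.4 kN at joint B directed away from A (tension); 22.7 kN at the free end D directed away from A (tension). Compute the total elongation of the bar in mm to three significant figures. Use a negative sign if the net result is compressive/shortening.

Internal axial forces (sectioning from the free end, tension +): N_CD = 22.7 kN, N_BC = 22.7 kN, N_AB = 42.1 kN.
A_AB = 148.8 mm².
A_BC = 657.8 mm².
A_CD = 193.8 mm².
δ_AB = 42100·651/(148.8·106000) = 1.737 mm
δ_BC = 22700·231/(657.8·197000) = 0.04047 mm
δ_CD = 22700·739/(193.8·195000) = 0.444 mm
δ = Σδ_i = 2.222 mm.

2.22 mm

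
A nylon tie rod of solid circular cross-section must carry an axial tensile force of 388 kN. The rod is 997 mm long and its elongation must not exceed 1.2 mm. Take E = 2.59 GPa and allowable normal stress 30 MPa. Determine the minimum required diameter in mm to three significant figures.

398 mm

Required area A ≥ P/σ_allow = 388000/30 = 12930 mm².
For a solid circular section, d ≥ √(4A/π) = 128.3 mm.
Elongation limit: A ≥ PL/(Eδ_allow) = 388000·997/(2590·1.2) = 124500 mm² ⇒ d ≥ 398.1 mm.
The elongation limit governs.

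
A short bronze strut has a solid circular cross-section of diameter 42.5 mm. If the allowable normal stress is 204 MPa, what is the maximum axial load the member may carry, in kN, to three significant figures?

A = 1419 mm².
P_max = σ_allow · A = 204 · 1419 = 289400 N = 289.4 kN.

289 kN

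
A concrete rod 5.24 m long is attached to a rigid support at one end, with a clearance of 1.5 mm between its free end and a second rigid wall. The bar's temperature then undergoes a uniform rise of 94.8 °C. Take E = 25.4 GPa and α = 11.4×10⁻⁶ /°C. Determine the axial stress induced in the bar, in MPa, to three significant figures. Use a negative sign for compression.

Free thermal expansion αLΔT = 11.4e-6 · 5240 · 94.8 = 5.663 mm.
The walls engage after the gap closes; constrained expansion = 5.663 − 1.5 = 4.163 mm.
The walls impose strain ε = −(4.163)/5240 = -7.9446e-04; σ = Eε = 25400 · -7.9446e-04 = -20.18 MPa.

-20.2 MPa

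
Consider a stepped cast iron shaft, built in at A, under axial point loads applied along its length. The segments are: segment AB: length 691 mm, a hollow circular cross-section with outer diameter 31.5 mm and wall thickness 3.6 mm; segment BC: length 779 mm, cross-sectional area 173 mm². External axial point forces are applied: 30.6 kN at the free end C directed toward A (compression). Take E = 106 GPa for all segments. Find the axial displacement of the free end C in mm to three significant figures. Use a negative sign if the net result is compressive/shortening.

Internal axial forces (sectioning from the free end, tension +): N_BC = -30.6 kN, N_AB = -30.6 kN.
A_AB = 315.5 mm².
δ_AB = -30600·691/(315.5·106000) = -0.6322 mm
δ_BC = -30600·779/(173·106000) = -1.3 mm
δ = Σδ_i = -1.932 mm.

-1.93 mm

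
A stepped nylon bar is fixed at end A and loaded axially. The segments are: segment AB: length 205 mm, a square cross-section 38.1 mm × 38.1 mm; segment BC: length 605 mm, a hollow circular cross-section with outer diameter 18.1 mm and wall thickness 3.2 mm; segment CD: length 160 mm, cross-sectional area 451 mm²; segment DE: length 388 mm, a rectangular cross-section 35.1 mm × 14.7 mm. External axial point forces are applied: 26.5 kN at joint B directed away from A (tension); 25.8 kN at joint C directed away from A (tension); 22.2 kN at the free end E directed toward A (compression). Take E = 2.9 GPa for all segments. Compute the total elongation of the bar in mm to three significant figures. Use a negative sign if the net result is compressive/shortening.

Internal axial forces (sectioning from the free end, tension +): N_DE = -22.2 kN, N_CD = -22.2 kN, N_BC = 3.6 kN, N_AB = 30.1 kN.
A_AB = 1452 mm².
A_BC = 149.8 mm².
A_DE = 516 mm².
δ_AB = 30100·205/(1452·2900) = 1.466 mm
δ_BC = 3600·605/(149.8·2900) = 5.014 mm
δ_CD = -22200·160/(451·2900) = -2.716 mm
δ_DE = -22200·388/(516·2900) = -5.757 mm
δ = Σδ_i = -1.993 mm.

-1.99 mm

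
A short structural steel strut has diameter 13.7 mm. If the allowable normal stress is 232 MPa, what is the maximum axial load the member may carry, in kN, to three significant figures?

34.2 kN

A = 147.4 mm².
P_max = σ_allow · A = 232 · 147.4 = 34200 N = 34.2 kN.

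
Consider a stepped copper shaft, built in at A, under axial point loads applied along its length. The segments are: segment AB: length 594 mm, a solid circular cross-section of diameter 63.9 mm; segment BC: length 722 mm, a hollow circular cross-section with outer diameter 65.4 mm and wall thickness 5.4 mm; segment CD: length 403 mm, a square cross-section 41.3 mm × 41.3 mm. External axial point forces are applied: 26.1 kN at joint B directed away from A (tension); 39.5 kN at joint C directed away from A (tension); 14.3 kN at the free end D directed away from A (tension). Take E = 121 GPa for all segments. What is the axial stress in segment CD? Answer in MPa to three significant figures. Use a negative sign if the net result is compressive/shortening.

8.38 MPa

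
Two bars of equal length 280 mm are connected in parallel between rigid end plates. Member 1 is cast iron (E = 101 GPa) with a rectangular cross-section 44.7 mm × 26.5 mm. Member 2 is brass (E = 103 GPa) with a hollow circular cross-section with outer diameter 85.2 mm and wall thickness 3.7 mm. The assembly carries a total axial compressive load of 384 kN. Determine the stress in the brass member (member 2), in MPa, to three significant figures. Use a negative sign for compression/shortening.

-182 MPa

A_1 = 1185 mm².
A_2 = 947.3 mm².
Equal strain + equilibrium ⇒ each member carries load in proportion to AE: A₁E₁ = 119600000 N, A₂E₂ = 97580000 N, ΣAE = 217200000 N.
σ₂ = P·E₂/ΣAE = -384000·103000/217200000 = -182.1 MPa.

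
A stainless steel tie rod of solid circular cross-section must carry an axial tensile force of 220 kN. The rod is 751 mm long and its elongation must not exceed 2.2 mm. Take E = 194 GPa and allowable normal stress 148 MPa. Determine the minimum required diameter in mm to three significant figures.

Required area A ≥ P/σ_allow = 220000/148 = 1486 mm².
For a solid circular section, d ≥ √(4A/π) = 43.5 mm.
Elongation limit: A ≥ PL/(Eδ_allow) = 220000·751/(194000·2.2) = 387.1 mm² ⇒ d ≥ 22.2 mm.
The stress limit governs.

43.5 mm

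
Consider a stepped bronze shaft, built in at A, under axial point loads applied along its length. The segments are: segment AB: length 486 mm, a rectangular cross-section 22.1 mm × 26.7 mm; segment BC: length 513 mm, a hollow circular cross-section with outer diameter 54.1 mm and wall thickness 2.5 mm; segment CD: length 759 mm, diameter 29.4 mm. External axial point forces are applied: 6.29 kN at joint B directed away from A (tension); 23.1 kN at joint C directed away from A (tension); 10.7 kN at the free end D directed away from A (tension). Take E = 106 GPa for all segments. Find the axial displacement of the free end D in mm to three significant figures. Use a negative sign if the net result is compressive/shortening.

Internal axial forces (sectioning from the free end, tension +): N_CD = 10.7 kN, N_BC = 33.8 kN, N_AB = 40.09 kN.
A_AB = 590.1 mm².
A_BC = 405.3 mm².
A_CD = 678.9 mm².
δ_AB = 40090·486/(590.1·106000) = 0.3115 mm
δ_BC = 33800·513/(405.3·106000) = 0.4036 mm
δ_CD = 10700·759/(678.9·106000) = 0.1129 mm
δ = Σδ_i = 0.828 mm.

0.828 mm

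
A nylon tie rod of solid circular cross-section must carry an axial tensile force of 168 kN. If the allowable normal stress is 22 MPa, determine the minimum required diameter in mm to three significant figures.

98.6 mm

Required area A ≥ P/σ_allow = 168000/22 = 7636 mm².
For a solid circular section, d ≥ √(4A/π) = 98.6 mm.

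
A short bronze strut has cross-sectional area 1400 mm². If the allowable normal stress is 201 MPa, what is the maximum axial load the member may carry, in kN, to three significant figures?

P_max = σ_allow · A = 201 · 1400 = 281400 N = 281.4 kN.

281 kN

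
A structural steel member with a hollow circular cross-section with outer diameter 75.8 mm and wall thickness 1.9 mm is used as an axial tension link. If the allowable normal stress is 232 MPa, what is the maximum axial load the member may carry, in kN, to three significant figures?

A = 441.1 mm².
P_max = σ_allow · A = 232 · 441.1 = 102300 N = 102.3 kN.

102 kN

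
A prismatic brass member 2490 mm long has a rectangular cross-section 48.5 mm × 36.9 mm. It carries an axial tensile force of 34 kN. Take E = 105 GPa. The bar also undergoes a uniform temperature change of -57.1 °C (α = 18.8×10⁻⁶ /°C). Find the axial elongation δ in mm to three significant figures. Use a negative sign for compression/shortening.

-2.22 mm

A = 1790 mm².
δ_mech = NL/(AE) = 34000·2490/(1790·105000) = 0.4505 mm.
δ_thermal = αLΔT = 18.8e-6·2490·-57.1 = -2.673 mm.
δ = δ_mech + δ_thermal = -2.222 mm.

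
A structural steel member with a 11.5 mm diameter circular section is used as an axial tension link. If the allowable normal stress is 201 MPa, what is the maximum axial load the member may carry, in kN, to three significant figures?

A = 103.9 mm².
P_max = σ_allow · A = 201 · 103.9 = 20880 N = 20.88 kN.

20.9 kN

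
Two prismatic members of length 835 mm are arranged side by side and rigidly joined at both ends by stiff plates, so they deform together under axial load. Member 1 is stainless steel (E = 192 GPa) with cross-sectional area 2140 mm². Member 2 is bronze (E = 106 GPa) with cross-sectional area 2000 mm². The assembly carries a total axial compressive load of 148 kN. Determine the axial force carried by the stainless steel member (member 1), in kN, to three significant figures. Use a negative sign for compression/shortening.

Equal strain + equilibrium ⇒ each member carries load in proportion to AE: A₁E₁ = 410900000 N, A₂E₂ = 212000000 N, ΣAE = 622900000 N.
F₁ = P·A₁E₁/ΣAE = -148000·410900000/622900000 = -97630 N.

-97.6 kN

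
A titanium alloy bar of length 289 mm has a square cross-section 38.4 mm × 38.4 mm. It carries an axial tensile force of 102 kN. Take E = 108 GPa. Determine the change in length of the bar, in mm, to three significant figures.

0.185 mm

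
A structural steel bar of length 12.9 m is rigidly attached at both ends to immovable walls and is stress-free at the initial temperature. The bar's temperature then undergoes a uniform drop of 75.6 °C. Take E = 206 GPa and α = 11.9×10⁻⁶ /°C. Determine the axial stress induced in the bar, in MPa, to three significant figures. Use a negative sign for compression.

185 MPa

Free thermal expansion αLΔT = 11.9e-6 · 12900 · -75.6 = -11.61 mm.
The walls impose strain ε = −(-11.61)/12900 = 8.9964e-04; σ = Eε = 206000 · 8.9964e-04 = 185.3 MPa.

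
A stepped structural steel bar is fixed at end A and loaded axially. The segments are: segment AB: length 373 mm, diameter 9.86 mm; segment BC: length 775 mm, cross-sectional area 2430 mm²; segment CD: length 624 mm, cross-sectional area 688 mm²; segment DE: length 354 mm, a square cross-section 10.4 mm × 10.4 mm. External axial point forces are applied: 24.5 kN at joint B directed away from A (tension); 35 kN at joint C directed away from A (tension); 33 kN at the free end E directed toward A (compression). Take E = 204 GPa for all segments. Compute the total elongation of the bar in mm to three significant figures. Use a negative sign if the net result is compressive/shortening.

Internal axial forces (sectioning from the free end, tension +): N_DE = -33 kN, N_CD = -33 kN, N_BC = 2 kN, N_AB = 26.5 kN.
A_AB = 76.36 mm².
A_DE = 108.2 mm².
δ_AB = 26500·373/(76.36·204000) = 0.6346 mm
δ_BC = 2000·775/(2430·204000) = 0.003127 mm
δ_CD = -33000·624/(688·204000) = -0.1467 mm
δ_DE = -33000·354/(108.2·204000) = -0.5294 mm
δ = Σδ_i = -0.03846 mm.

-0.0385 mm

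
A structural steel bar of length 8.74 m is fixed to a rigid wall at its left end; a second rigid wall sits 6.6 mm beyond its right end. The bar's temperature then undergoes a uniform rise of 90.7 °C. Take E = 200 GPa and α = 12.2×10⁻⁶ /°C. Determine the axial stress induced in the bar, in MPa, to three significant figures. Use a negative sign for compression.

-70.3 MPa

Free thermal expansion αLΔT = 12.2e-6 · 8740 · 90.7 = 9.671 mm.
The walls engage after the gap closes; constrained expansion = 9.671 − 6.6 = 3.071 mm.
The walls impose strain ε = −(3.071)/8740 = -3.5139e-04; σ = Eε = 200000 · -3.5139e-04 = -70.28 MPa.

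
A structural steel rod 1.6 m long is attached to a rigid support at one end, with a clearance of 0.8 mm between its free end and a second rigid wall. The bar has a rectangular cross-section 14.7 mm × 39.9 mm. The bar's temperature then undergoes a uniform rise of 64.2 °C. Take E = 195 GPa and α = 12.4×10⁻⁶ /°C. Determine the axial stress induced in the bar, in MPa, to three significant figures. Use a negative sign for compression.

-57.7 MPa

Free thermal expansion αLΔT = 12.4e-6 · 1600 · 64.2 = 1.274 mm.
The walls engage after the gap closes; constrained expansion = 1.274 − 0.8 = 0.4737 mm.
The walls impose strain ε = −(0.4737)/1600 = -2.9608e-04; σ = Eε = 195000 · -2.9608e-04 = -57.74 MPa.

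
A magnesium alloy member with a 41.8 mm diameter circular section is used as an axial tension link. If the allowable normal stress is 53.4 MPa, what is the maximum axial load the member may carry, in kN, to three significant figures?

73.3 kN

A = 1372 mm².
P_max = σ_allow · A = 53.4 · 1372 = 73280 N = 73.28 kN.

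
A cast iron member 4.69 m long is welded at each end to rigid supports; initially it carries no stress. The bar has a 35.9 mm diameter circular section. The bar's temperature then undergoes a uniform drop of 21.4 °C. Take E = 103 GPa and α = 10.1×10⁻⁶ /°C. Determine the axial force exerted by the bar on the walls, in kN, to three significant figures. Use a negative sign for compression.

Free thermal expansion αLΔT = 10.1e-6 · 4690 · -21.4 = -1.014 mm.
The walls impose strain ε = −(-1.014)/4690 = 2.1614e-04; σ = Eε = 103000 · 2.1614e-04 = 22.26 MPa.
Wall reaction R = σ·A = 22.26·1012 = 22530 N = 22.53 kN.

22.5 kN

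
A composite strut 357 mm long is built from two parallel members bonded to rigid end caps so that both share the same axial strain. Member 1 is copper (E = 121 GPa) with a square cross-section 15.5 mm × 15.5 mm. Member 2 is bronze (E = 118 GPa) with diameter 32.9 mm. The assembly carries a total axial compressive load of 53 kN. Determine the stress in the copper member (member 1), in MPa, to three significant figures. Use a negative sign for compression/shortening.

A_1 = 240.2 mm².
A_2 = 850.1 mm².
Equal strain + equilibrium ⇒ each member carries load in proportion to AE: A₁E₁ = 29070000 N, A₂E₂ = 100300000 N, ΣAE = 129400000 N.
σ₁ = P·E₁/ΣAE = -53000·121000/129400000 = -49.57 MPa.

-49.6 MPa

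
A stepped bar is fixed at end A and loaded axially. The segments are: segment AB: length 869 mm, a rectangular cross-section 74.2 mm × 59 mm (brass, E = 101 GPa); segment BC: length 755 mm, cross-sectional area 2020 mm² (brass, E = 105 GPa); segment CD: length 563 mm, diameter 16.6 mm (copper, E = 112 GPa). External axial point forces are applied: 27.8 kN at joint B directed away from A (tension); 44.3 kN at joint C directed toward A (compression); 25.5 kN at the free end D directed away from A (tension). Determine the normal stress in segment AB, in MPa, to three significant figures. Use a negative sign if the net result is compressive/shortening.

2.06 MPa

Internal axial forces (sectioning from the free end, tension +): N_CD = 25.5 kN, N_BC = -18.8 kN, N_AB = 9 kN.
A_AB = 4378 mm².
σ_AB = N_AB/A_AB = 9000/4378 = 2.056 MPa.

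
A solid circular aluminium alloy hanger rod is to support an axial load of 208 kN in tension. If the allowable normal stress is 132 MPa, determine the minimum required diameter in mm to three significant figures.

44.8 mm

Required area A ≥ P/σ_allow = 208000/132 = 1576 mm².
For a solid circular section, d ≥ √(4A/π) = 44.79 mm.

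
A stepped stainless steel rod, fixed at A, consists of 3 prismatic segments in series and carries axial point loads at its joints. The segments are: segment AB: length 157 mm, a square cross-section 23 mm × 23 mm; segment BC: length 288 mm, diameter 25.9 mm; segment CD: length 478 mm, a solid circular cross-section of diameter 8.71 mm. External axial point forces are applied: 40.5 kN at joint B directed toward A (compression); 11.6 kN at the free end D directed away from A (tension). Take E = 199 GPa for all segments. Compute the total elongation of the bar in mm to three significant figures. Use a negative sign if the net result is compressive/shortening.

0.456 mm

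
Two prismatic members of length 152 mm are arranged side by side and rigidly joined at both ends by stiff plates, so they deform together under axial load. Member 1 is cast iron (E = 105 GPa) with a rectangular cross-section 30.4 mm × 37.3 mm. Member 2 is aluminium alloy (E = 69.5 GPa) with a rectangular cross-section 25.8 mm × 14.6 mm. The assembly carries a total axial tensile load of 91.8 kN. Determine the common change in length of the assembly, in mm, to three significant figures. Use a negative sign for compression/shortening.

A_1 = 1134 mm².
A_2 = 376.7 mm².
Equal strain + equilibrium ⇒ each member carries load in proportion to AE: A₁E₁ = 119100000 N, A₂E₂ = 26180000 N, ΣAE = 145200000 N.
δ = PL/ΣAE = 91800·152/145200000 = 0.09607 mm.

0.0961 mm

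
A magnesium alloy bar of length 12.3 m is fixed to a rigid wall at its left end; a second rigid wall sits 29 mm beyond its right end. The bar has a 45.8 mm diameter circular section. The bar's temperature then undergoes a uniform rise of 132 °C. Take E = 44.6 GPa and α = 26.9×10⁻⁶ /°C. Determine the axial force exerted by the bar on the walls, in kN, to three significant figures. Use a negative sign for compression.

Free thermal expansion αLΔT = 26.9e-6 · 12300 · 132 = 43.67 mm.
The walls engage after the gap closes; constrained expansion = 43.67 − 29 = 14.67 mm.
The walls impose strain ε = −(14.67)/12300 = -1.1931e-03; σ = Eε = 44600 · -1.1931e-03 = -53.21 MPa.
Wall reaction R = σ·A = -53.21·1647 = -87660 N = -87.66 kN.

-87.7 kN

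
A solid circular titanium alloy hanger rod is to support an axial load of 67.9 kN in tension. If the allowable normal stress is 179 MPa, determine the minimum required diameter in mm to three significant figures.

Required area A ≥ P/σ_allow = 67900/179 = 379.3 mm².
For a solid circular section, d ≥ √(4A/π) = 21.98 mm.

22.0 mm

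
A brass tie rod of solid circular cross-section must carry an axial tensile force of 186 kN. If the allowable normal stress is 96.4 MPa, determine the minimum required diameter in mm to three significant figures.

49.6 mm

Required area A ≥ P/σ_allow = 186000/96.4 = 1929 mm².
For a solid circular section, d ≥ √(4A/π) = 49.56 mm.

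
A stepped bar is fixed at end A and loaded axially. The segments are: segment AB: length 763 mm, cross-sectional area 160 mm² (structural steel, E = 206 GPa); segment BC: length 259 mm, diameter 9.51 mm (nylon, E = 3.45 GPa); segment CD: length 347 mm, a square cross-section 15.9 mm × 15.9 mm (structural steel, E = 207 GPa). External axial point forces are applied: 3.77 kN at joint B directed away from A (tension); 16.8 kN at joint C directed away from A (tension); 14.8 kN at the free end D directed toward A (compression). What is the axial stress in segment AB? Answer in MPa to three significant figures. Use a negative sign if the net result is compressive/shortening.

36.1 MPa

Internal axial forces (sectioning from the free end, tension +): N_CD = -14.8 kN, N_BC = 2 kN, N_AB = 5.77 kN.
σ_AB = N_AB/A_AB = 5770/160 = 36.06 MPa.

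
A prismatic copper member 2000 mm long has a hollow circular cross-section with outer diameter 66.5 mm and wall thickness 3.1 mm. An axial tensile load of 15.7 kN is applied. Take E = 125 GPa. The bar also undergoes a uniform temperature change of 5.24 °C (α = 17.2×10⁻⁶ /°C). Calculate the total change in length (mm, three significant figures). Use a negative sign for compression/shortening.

0.587 mm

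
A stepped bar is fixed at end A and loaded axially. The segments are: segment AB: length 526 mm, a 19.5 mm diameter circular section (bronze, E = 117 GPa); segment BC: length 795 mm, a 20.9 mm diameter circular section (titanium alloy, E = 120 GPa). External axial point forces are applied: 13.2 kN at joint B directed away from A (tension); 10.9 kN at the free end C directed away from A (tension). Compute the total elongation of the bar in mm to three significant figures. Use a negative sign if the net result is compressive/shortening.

0.573 mm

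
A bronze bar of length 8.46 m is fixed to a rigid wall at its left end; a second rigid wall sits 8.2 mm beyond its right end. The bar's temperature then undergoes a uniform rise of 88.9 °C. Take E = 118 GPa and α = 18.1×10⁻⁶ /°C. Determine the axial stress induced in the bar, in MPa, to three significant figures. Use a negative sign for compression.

-75.5 MPa

Free thermal expansion αLΔT = 18.1e-6 · 8460 · 88.9 = 13.61 mm.
The walls engage after the gap closes; constrained expansion = 13.61 − 8.2 = 5.413 mm.
The walls impose strain ε = −(5.413)/8460 = -6.3982e-04; σ = Eε = 118000 · -6.3982e-04 = -75.5 MPa.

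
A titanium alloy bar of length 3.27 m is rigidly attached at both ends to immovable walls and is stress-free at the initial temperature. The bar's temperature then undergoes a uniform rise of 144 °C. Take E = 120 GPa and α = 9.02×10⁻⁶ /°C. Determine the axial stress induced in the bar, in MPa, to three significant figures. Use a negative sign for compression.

Free thermal expansion αLΔT = 9.02e-6 · 3270 · 144 = 4.247 mm.
The walls impose strain ε = −(4.247)/3270 = -1.2989e-03; σ = Eε = 120000 · -1.2989e-03 = -155.9 MPa.

-156 MPa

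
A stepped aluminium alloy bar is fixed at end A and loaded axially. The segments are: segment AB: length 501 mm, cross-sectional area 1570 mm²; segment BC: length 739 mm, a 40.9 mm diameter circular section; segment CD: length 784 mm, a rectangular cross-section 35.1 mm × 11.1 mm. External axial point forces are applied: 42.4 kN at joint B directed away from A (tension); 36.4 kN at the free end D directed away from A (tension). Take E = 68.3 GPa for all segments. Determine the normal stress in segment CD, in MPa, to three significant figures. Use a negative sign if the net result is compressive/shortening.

Internal axial forces (sectioning from the free end, tension +): N_CD = 36.4 kN, N_BC = 36.4 kN, N_AB = 78.8 kN.
A_CD = 389.6 mm².
σ_CD = N_CD/A_CD = 36400/389.6 = 93.43 MPa.

93.4 MPa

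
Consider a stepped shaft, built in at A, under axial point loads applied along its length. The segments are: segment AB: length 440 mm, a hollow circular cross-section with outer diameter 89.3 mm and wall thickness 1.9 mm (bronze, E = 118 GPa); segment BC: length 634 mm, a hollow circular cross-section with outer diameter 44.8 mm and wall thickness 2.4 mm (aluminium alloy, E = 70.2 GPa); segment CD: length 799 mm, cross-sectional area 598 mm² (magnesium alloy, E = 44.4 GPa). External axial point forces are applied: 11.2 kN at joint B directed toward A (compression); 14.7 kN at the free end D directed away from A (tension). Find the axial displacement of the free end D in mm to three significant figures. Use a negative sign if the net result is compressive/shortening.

0.883 mm

Internal axial forces (sectioning from the free end, tension +): N_CD = 14.7 kN, N_BC = 14.7 kN, N_AB = 3.5 kN.
A_AB = 521.7 mm².
A_BC = 319.7 mm².
δ_AB = 3500·440/(521.7·118000) = 0.02502 mm
δ_BC = 14700·634/(319.7·70200) = 0.4153 mm
δ_CD = 14700·799/(598·44400) = 0.4424 mm
δ = Σδ_i = 0.8827 mm.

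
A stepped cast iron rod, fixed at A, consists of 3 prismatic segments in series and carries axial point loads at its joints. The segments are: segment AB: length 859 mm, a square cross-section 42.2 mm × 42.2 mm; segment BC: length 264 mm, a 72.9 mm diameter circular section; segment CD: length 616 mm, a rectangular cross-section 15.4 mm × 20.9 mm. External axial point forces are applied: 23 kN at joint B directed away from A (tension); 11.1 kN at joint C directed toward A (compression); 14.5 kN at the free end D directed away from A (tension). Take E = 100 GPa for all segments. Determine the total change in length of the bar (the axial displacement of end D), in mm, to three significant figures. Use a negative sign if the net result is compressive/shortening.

0.407 mm

Internal axial forces (sectioning from the free end, tension +): N_CD = 14.5 kN, N_BC = 3.4 kN, N_AB = 26.4 kN.
A_AB = 1781 mm².
A_BC = 4174 mm².
A_CD = 321.9 mm².
δ_AB = 26400·859/(1781·100000) = 0.1273 mm
δ_BC = 3400·264/(4174·100000) = 0.00215 mm
δ_CD = 14500·616/(321.9·100000) = 0.2775 mm
δ = Σδ_i = 0.407 mm.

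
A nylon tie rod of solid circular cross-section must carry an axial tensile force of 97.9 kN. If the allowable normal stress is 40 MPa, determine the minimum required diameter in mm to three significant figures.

Required area A ≥ P/σ_allow = 97900/40 = 2448 mm².
For a solid circular section, d ≥ √(4A/π) = 55.82 mm.

55.8 mm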